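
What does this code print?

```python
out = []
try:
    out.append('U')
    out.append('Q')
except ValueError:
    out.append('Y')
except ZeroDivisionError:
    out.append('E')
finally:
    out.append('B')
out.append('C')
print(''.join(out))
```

Execution trace: 'U' (try body) → 'Q' (try body, no exception) → 'B' (finally) → 'C' (after the try/except). Output: UQBC

Answer: UQBC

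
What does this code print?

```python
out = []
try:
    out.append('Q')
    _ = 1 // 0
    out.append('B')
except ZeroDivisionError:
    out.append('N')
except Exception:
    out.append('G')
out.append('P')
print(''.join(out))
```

Execution trace: 'Q' (try body) → 'N' (except ZeroDivisionError) → 'P' (after the try/except). Output: QNP

Answer: QNP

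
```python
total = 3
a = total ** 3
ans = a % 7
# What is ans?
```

Trace:
`total = 3` → total = 3
`a = total ** 3` → a = 27
`ans = a % 7` → ans = 6
So ans = 6

Answer: 6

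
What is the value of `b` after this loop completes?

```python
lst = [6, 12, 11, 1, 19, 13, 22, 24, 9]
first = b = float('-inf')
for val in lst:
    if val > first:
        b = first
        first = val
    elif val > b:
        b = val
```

Second largest (with repeats) in [6, 12, 11, 1, 19, 13, 22, 24, 9]
`b` takes the values: -inf → 6 → 11 → 12 → 13 → 19 → 22

Answer: 22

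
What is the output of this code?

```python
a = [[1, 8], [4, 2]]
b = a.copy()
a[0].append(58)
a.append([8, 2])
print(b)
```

Key concept: shallow copy with nested lists.
Step by step:
`a = [[1, 8], [4, 2]]` → a = [[1, 8], [4, 2]]
`b = a.copy()` → b = [[1, 8], [4, 2]]
`a[0].append(58)` → a = [[1, 8, 58], [4, 2]]; b = [[1, 8, 58], [4, 2]]
`a.append([8, 2])` → a = [[1, 8, 58], [4, 2], [8, 2]]
`print(b)` → prints [[1, 8, 58], [4, 2]]

Answer: [[1, 8, 58], [4, 2]]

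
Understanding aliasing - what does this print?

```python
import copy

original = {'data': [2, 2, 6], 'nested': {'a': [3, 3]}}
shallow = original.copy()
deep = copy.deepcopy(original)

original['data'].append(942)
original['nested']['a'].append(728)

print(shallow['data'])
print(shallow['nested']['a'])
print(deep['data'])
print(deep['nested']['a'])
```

Key concept: comparing shallow vs deep copy.
Step by step:
`original = {'data': [2, 2, 6], 'nested': {'a': [3, 3]}}` → original = {'data': [2, 2, 6], 'nested': {'a': [3, 3]}}
`shallow = original.copy()` → shallow = {'data': [2, 2, 6], 'nested': {'a': [3, 3]}}
`deep = copy.deepcopy(original)` → deep = {'data': [2, 2, 6], 'nested': {'a': [3, 3]}}
`original['data'].append(942)` → original = {'data': [2, 2, 6, 942], 'nested': {'a': [3, 3]}}; shallow = {'data': [2, 2, 6, 942], 'nested': {'a': [3, 3]}}
`original['nested']['a'].append(728)` → original = {'data': [2, 2, 6, 942], 'nested': {'a': [3, 3, 728]}}; shallow = {'data': [2, 2, 6, 942], 'nested': {'a': [3, 3, 728]}}
`print(shallow['data'])` → prints [2, 2, 6, 942]
`print(shallow['nested']['a'])` → prints [3, 3, 728]
`print(deep['data'])` → prints [2, 2, 6]
`print(deep['nested']['a'])` → prints [3, 3]

Answer:
[2, 2, 6, 942]
[3, 3, 728]
[2, 2, 6]
[3, 3]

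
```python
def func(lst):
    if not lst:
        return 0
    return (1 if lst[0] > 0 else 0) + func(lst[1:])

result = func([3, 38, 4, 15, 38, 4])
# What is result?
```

Count of positive elements in [3, 38, 4, 15, 38, 4] = 6

Answer: 6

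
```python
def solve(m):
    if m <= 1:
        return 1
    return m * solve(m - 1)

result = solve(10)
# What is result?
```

solve(10) = 10 * 9 * 8 * 7 * 6 * 5 * 4 * 3 * 2 * 1 = 3628800

Answer: 3628800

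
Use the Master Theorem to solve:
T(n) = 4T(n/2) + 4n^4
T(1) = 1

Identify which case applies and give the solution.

a=4, b=2, f(n)=4n^4. log_2(4) = 2. Since c=4 > 2 and the regularity condition holds (4(n/2)^4 = (4/2^4)n^4 with 4/2^4 < 1), Case 3 applies: T(n) = Θ(f(n)) = O(n^4).

Answer: O(n^4) - Case 3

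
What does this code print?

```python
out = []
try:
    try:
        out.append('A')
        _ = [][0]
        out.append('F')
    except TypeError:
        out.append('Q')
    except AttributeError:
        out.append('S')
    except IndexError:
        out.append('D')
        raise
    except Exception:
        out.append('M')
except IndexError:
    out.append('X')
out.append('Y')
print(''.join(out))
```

Execution trace: 'A' (inner try body) → 'D' (inner except IndexError) → 'X' (outer except IndexError) → 'Y' (after the try/except). Output: ADXY

Answer: ADXY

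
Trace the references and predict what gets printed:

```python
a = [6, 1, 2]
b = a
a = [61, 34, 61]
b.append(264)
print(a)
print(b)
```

Key concept: rebinding vs mutation: a is rebound to a new list, b still points at the original.
Step by step:
`a = [6, 1, 2]` → a = [6, 1, 2]
`b = a` → b = [6, 1, 2] (same object as a)
`a = [61, 34, 61]` → a = [61, 34, 61]
`b.append(264)` → b = [6, 1, 2, 264]
`print(a)` → prints [61, 34, 61]
`print(b)` → prints [6, 1, 2, 264]

Answer:
[61, 34, 61]
[6, 1, 2, 264]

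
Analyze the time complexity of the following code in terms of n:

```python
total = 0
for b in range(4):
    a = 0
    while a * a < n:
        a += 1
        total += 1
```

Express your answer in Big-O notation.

Each loop level contributes: 1 × √n. Multiplying the contributions gives O(√n).

Answer: O(√n)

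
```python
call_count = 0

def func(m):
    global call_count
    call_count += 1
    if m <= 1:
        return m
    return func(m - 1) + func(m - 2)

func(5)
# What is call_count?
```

Calls(m) = 1 + Calls(m-1) + Calls(m-2); Calls(0)=Calls(1)=1. For m=5 this gives 15.

Answer: 15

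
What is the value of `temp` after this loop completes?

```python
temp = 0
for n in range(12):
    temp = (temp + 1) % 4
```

Increment mod 4, 12 times = 0
`temp` takes the values: 0 → 1 → 2 → 3 → 0 → 1 → 2 → 3 → 0 → 1 → 2 → 3 → 0

Answer: 0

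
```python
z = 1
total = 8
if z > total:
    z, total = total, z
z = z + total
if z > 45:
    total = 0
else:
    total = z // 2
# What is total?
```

Trace:
`z = 1` → z = 1
`total = 8` → total = 8
`if z > total: ...` → z > total is False → no variable changes
`z = z + total` → z = 9
`if z > 45: ...` → z > 45 is False, take else branch → total = 4
So total = 4

Answer: 4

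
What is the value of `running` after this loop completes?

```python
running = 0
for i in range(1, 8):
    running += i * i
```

Sum of squares 1² to 7² = 140
`running` takes the values: 0 → 1 → 5 → 14 → 30 → 55 → 91 → 140

Answer: 140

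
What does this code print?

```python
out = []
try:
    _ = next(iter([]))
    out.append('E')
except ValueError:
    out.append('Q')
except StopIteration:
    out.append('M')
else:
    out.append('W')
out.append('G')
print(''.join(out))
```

Execution trace: 'M' (except StopIteration) → 'G' (after the try/except). Output: MG

Answer: MG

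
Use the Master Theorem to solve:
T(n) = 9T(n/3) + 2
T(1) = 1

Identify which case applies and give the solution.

a=9, b=3, f(n)=2. log_3(9) = 2. Since c=0 < 2, Case 1 applies: T(n) = Θ(n^log_b(a)) = O(n^2).

Answer: O(n^2) - Case 1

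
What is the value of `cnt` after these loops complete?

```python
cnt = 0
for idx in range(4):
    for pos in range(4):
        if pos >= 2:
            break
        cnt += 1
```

Inner breaks at 2, outer runs 4 times
`cnt` takes the values: 0 → 1 → 2 → 3 → 4 → 5 → 6 → 7 → 8

Answer: 8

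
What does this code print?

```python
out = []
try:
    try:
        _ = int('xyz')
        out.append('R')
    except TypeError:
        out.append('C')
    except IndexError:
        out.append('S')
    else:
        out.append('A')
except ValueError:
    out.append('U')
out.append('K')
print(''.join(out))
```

Execution trace: 'U' (outer except ValueError) → 'K' (after the try/except). Output: UK

Answer: UK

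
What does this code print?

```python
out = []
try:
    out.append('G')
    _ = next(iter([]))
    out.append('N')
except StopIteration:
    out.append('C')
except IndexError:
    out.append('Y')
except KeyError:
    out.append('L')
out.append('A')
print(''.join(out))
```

Execution trace: 'G' (try body) → 'C' (except StopIteration) → 'A' (after the try/except). Output: GCA

Answer: GCA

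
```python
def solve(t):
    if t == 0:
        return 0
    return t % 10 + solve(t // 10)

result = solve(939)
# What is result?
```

Sum of digits of 939: 9 + 3 + 9 = 21

Answer: 21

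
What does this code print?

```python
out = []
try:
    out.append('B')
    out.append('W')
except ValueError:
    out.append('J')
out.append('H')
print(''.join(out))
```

Execution trace: 'B' (try body) → 'W' (try body, no exception) → 'H' (after the try/except). Output: BWH

Answer: BWH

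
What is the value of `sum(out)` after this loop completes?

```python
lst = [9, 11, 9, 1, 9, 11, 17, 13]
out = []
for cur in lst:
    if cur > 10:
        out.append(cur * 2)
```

Sum of doubled values > 10
`out` takes the values: [] → [22] → [22, 22] → [22, 22, 34] → [22, 22, 34, 26]
So `sum(out)` = 104

Answer: 104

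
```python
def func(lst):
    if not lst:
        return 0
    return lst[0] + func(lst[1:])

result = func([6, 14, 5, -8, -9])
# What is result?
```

6 + 14 + 5 + (-8) + (-9) + 0 = 8

Answer: 8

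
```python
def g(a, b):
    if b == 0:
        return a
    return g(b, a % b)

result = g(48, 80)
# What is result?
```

g(48, 80) -> g(80, 48) -> g(48, 32) -> g(32, 16) -> g(16, 0) -> 16

Answer: 16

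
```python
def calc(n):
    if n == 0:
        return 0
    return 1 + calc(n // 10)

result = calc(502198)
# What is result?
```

Count of digits of 502198: 6

Answer: 6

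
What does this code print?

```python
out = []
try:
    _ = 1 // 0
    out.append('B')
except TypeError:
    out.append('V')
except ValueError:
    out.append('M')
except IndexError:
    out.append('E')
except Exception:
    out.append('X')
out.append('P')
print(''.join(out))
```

Execution trace: 'X' (except Exception) → 'P' (after the try/except). Output: XP

Answer: XP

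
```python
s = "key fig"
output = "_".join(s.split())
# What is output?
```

Trace:
`s = "key fig"` → s = 'key fig'
`output = "_".join(s.split())` → output = 'key_fig'
So output = 'key_fig'

Answer: 'key_fig'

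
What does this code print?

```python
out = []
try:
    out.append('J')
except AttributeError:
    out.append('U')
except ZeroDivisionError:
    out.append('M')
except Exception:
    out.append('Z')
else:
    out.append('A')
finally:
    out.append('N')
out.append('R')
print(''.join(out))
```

Execution trace: 'J' (try body, no exception) → 'A' (else) → 'N' (finally) → 'R' (after the try/except). Output: JANR

Answer: JANR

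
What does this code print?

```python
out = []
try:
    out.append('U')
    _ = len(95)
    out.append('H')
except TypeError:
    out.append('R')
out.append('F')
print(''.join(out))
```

Execution trace: 'U' (try body) → 'R' (except TypeError) → 'F' (after the try/except). Output: URF

Answer: URF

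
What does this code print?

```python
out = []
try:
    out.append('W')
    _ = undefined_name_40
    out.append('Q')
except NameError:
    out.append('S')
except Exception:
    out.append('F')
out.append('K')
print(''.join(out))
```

Execution trace: 'W' (try body) → 'S' (except NameError) → 'K' (after the try/except). Output: WSK

Answer: WSK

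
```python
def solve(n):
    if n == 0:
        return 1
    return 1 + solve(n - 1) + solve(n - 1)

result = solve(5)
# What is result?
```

solve(n) = 1 + 2·solve(n-1), solve(0)=1. Closed form: (1+1)·2^5 - 1 = 63.

Answer: 63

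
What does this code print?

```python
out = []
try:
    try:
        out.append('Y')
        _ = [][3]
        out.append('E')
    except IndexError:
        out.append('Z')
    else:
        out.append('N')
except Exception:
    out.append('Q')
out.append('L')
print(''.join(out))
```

Execution trace: 'Y' (inner try body) → 'Z' (inner except IndexError) → 'L' (after the try/except). Output: YZL

Answer: YZL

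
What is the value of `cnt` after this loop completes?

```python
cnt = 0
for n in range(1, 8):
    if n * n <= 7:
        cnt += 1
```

Count numbers where n² ≤ 7
`cnt` takes the values: 0 → 1 → 2

Answer: 2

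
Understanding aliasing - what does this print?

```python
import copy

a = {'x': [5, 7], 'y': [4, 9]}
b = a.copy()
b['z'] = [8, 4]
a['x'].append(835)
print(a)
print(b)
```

Key concept: shallow copy of dict with mutable values.
Step by step:
`a = {'x': [5, 7], 'y': [4, 9]}` → a = {'x': [5, 7], 'y': [4, 9]}
`b = a.copy()` → b = {'x': [5, 7], 'y': [4, 9]}
`b['z'] = [8, 4]` → b = {'x': [5, 7], 'y': [4, 9], 'z': [8, 4]}
`a['x'].append(835)` → a = {'x': [5, 7, 835], 'y': [4, 9]}; b = {'x': [5, 7, 835], 'y': [4, 9], 'z': [8, 4]}
`print(a)` → prints {'x': [5, 7, 835], 'y': [4, 9]}
`print(b)` → prints {'x': [5, 7, 835], 'y': [4, 9], 'z': [8, 4]}

Answer:
{'x': [5, 7, 835], 'y': [4, 9]}
{'x': [5, 7, 835], 'y': [4, 9], 'z': [8, 4]}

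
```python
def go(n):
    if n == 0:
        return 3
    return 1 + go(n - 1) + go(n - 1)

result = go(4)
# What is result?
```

go(n) = 1 + 2·go(n-1), go(0)=3. Closed form: (3+1)·2^4 - 1 = 63.

Answer: 63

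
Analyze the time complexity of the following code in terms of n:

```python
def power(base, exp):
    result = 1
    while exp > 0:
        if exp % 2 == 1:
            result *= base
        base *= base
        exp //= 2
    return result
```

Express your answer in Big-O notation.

This is Exponentiation by squaring. Time complexity: O(log n).

Answer: O(log n)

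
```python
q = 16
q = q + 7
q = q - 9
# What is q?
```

Trace:
`q = 16` → q = 16
`q = q + 7` → q = 23
`q = q - 9` → q = 14
So q = 14

Answer: 14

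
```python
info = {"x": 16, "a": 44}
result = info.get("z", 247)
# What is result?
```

Trace:
`info = {"x": 16, "a": 44}` → info = {'x': 16, 'a': 44}
`result = info.get("z", 247)` → result = 247
So result = 247

Answer: 247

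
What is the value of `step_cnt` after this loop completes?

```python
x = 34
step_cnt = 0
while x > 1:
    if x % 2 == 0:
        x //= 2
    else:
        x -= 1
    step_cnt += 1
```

Steps to reduce 34 to 1
`step_cnt` takes the values: 0 → 1 → 2 → 3 → 4 → 5 → 6

Answer: 6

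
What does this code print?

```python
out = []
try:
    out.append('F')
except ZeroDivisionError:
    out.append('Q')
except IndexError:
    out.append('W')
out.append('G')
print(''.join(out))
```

Execution trace: 'F' (try body, no exception) → 'G' (after the try/except). Output: FG

Answer: FG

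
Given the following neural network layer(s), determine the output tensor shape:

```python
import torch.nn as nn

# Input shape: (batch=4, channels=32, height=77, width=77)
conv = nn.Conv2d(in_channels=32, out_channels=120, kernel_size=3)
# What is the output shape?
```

Input: (4, 32, 77, 77) -> Output: (4, 120, 75, 75)

Answer: (4, 120, 75, 75)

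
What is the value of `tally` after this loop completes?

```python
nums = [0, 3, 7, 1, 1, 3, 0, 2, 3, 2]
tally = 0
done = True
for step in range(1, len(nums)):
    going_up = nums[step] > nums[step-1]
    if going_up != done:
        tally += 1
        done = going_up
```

Count direction changes in [0, 3, 7, 1, 1, 3, 0, 2, 3, 2]
`tally` takes the values: 0 → 1 → 2 → 3 → 4 → 5

Answer: 5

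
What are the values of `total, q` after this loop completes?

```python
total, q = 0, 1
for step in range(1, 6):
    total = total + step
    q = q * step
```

Sum and factorial of 1 to 5
`total, q` takes the values: (0, 1) → (1, 1) → (3, 1) → (3, 2) → (6, 2) → (6, 6) → (10, 6) → (10, 24) → (15, 24) → (15, 120)

Answer: 15, 120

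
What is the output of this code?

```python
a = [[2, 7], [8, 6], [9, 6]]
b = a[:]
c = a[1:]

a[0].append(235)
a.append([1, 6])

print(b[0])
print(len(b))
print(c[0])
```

Key concept: slice with nested mutation.
Step by step:
`a = [[2, 7], [8, 6], [9, 6]]` → a = [[2, 7], [8, 6], [9, 6]]
`b = a[:]` → b = [[2, 7], [8, 6], [9, 6]]
`c = a[1:]` → c = [[8, 6], [9, 6]]
`a[0].append(235)` → a = [[2, 7, 235], [8, 6], [9, 6]]; b = [[2, 7, 235], [8, 6], [9, 6]]
`a.append([1, 6])` → a = [[2, 7, 235], [8, 6], [9, 6], [1, 6]]
`print(b[0])` → prints [2, 7, 235]
`print(len(b))` → prints 3
`print(c[0])` → prints [8, 6]

Answer:
[2, 7, 235]
3
[8, 6]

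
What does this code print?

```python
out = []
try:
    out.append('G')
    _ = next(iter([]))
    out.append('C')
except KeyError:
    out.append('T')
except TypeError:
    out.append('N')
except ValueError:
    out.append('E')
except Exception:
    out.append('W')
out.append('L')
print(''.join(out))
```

Execution trace: 'G' (try body) → 'W' (except Exception) → 'L' (after the try/except). Output: GWL

Answer: GWL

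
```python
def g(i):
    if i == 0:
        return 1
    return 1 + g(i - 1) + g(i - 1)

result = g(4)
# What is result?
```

g(i) = 1 + 2·g(i-1), g(0)=1. Closed form: (1+1)·2^4 - 1 = 31.

Answer: 31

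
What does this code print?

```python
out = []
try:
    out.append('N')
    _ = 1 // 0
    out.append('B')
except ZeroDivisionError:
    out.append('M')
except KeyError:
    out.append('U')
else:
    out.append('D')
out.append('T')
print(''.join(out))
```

Execution trace: 'N' (try body) → 'M' (except ZeroDivisionError) → 'T' (after the try/except). Output: NMT

Answer: NMT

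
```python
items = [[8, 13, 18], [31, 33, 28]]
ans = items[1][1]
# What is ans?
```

Trace:
`items = [[8, 13, 18], [31, 33, 28]]` → items = [[8, 13, 18], [31, 33, 28]]
`ans = items[1][1]` → ans = 33
So ans = 33

Answer: 33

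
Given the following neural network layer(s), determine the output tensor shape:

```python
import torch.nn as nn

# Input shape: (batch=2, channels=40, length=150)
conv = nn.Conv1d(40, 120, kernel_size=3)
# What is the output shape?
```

Input: (2, 40, 150) -> Output: (2, 120, 148)

Answer: (2, 120, 148)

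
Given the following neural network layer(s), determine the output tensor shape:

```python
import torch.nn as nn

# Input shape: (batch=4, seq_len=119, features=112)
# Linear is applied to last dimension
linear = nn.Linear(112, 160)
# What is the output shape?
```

Input: (4, 119, 112) -> Output: (4, 119, 160)

Answer: (4, 119, 160)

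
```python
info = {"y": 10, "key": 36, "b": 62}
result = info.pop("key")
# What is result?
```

Trace:
`info = {"y": 10, "key": 36, "b": 62}` → info = {'y': 10, 'key': 36, 'b': 62}
`result = info.pop("key")` → info = {'y': 10, 'b': 62}; result = 36
So result = 36

Answer: 36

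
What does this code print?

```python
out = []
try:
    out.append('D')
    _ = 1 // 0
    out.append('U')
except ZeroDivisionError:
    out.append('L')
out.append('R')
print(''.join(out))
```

Execution trace: 'D' (try body) → 'L' (except ZeroDivisionError) → 'R' (after the try/except). Output: DLR

Answer: DLR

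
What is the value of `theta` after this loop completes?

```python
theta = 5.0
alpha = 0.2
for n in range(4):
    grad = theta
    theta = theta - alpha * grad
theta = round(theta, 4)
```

Gradient descent: w = 5.0 * (1 - 0.2)^4
`theta` takes the values: 5.0 → 4.0 → 3.2 → 2.56 → 2.048

Answer: 2.048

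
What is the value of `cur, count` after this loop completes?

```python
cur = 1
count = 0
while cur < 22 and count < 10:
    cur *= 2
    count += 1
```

Double until >= 22 or 10 iterations
`cur, count` takes the values: (1, 0) → (2, 0) → (2, 1) → (4, 1) → (4, 2) → (8, 2) → (8, 3) → (16, 3) → (16, 4) → (32, 4) → (32, 5)

Answer: 32, 5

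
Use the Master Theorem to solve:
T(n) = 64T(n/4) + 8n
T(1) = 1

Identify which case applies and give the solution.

a=64, b=4, f(n)=8n. log_4(64) = 3. Since c=1 < 3, Case 1 applies: T(n) = Θ(n^log_b(a)) = O(n^3).

Answer: O(n^3) - Case 1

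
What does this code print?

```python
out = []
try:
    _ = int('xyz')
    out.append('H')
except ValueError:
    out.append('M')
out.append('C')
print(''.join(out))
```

Execution trace: 'M' (except ValueError) → 'C' (after the try/except). Output: MC

Answer: MC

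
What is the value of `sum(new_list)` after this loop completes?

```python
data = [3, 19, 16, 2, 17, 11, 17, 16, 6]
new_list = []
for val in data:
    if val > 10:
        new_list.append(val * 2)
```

Sum of doubled values > 10
`new_list` takes the values: [] → [38] → [38, 32] → [38, 32, 34] → [38, 32, 34, 22] → [38, 32, 34, 22, 34] → [38, 32, 34, 22, 34, 32]
So `sum(new_list)` = 192

Answer: 192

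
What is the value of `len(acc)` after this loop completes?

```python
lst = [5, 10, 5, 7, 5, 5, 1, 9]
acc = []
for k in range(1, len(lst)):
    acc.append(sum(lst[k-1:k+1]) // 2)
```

Number of 2-element averages
`acc` takes the values: [] → [7] → [7, 7] → [7, 7, 6] → [7, 7, 6, 6] → [7, 7, 6, 6, 5] → [7, 7, 6, 6, 5, 3] → [7, 7, 6, 6, 5, 3, 5]
So `len(acc)` = 7

Answer: 7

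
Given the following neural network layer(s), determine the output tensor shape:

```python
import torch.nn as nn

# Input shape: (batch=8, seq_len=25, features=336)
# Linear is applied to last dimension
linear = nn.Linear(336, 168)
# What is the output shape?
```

Input: (8, 25, 336) -> Output: (8, 25, 168)

Answer: (8, 25, 168)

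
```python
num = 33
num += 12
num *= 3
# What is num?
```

Trace:
`num = 33` → num = 33
`num += 12` → num = 45
`num *= 3` → num = 135
So num = 135

Answer: 135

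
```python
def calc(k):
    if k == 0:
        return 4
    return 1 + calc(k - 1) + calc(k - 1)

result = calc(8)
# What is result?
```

calc(k) = 1 + 2·calc(k-1), calc(0)=4. Closed form: (4+1)·2^8 - 1 = 1279.

Answer: 1279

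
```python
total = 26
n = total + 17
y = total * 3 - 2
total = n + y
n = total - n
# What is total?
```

Trace:
`total = 26` → total = 26
`n = total + 17` → n = 43
`y = total * 3 - 2` → y = 76
`total = n + y` → total = 119
`n = total - n` → n = 76
So total = 119

Answer: 119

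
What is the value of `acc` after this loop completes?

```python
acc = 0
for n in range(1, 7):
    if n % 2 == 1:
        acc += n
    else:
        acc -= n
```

Add odd, subtract even
`acc` takes the values: 0 → 1 → -1 → 2 → -2 → 3 → -3

Answer: -3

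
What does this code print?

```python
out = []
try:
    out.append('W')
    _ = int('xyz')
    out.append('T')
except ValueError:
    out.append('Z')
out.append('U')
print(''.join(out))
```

Execution trace: 'W' (try body) → 'Z' (except ValueError) → 'U' (after the try/except). Output: WZU

Answer: WZU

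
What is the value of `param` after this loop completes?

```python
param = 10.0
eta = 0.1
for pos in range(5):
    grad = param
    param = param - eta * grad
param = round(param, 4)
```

Gradient descent: w = 10.0 * (1 - 0.1)^5
`param` takes the values: 10.0 → 9.0 → 8.1 → 7.29 → 6.561 → 5.9049

Answer: 5.9049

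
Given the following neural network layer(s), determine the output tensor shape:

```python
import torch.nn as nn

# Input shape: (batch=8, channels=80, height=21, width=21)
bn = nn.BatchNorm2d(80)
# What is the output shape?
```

Input: (8, 80, 21, 21) -> Output: (8, 80, 21, 21)

Answer: (8, 80, 21, 21)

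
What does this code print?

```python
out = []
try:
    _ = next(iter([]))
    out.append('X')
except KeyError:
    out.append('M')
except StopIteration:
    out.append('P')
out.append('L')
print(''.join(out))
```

Execution trace: 'P' (except StopIteration) → 'L' (after the try/except). Output: PL

Answer: PL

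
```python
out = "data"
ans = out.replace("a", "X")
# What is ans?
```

Trace:
`out = "data"` → out = 'data'
`ans = out.replace("a", "X")` → ans = 'dXtX'
So ans = 'dXtX'

Answer: 'dXtX'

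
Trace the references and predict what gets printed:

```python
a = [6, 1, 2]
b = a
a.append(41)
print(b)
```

Key concept: basic list aliasing.
Step by step:
`a = [6, 1, 2]` → a = [6, 1, 2]
`b = a` → b = [6, 1, 2] (same object as a)
`a.append(41)` → a = [6, 1, 2, 41] (same object as b); b = [6, 1, 2, 41] (same object as a)
`print(b)` → prints [6, 1, 2, 41]

Answer: [6, 1, 2, 41]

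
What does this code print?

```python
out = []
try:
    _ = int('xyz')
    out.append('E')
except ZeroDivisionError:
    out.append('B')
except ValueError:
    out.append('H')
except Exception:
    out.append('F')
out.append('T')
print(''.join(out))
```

Execution trace: 'H' (except ValueError) → 'T' (after the try/except). Output: HT

Answer: HT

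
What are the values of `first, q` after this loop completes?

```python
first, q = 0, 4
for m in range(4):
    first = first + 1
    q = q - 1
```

first goes 0→4, q goes 4→0
`first, q` takes the values: (0, 4) → (1, 4) → (1, 3) → (2, 3) → (2, 2) → (3, 2) → (3, 1) → (4, 1) → (4, 0)

Answer: 4, 0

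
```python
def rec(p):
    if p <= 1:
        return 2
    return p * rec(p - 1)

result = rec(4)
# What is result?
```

rec(4) = 4 * 3 * 2 * 2 = 48

Answer: 48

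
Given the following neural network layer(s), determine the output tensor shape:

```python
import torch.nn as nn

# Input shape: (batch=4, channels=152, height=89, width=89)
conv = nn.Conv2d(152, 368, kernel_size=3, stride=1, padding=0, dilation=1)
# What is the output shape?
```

Input: (4, 152, 89, 89) -> Output: (4, 368, 87, 87)

Answer: (4, 368, 87, 87)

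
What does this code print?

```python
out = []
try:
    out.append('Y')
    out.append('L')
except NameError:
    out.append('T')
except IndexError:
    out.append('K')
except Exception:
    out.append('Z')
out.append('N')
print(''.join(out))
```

Execution trace: 'Y' (try body) → 'L' (try body, no exception) → 'N' (after the try/except). Output: YLN

Answer: YLN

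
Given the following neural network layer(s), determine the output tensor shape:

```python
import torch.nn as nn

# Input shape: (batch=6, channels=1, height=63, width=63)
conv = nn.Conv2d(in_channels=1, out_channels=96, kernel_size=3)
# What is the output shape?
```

Input: (6, 1, 63, 63) -> Output: (6, 96, 61, 61)

Answer: (6, 96, 61, 61)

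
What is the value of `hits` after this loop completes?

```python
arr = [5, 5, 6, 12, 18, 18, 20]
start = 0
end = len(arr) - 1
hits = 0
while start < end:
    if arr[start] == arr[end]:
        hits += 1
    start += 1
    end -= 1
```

Count matching pairs from ends
`hits` takes the values: 0

Answer: 0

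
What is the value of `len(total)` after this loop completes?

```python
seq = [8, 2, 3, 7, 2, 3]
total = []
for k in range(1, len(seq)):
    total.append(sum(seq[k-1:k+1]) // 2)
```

Number of 2-element averages
`total` takes the values: [] → [5] → [5, 2] → [5, 2, 5] → [5, 2, 5, 4] → [5, 2, 5, 4, 2]
So `len(total)` = 5

Answer: 5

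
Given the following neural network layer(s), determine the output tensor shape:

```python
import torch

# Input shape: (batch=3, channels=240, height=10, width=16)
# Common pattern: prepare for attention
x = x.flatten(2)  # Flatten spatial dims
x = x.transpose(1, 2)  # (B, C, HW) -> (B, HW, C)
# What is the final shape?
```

Input: (3, 240, 10, 16) -> after flatten(2): (3, 240, 160) -> Output: (3, 160, 240)

Answer: (3, 160, 240)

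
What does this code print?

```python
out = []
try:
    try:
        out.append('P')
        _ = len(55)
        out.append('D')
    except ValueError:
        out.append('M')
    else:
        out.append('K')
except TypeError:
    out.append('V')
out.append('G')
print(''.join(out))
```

Execution trace: 'P' (inner try body) → 'V' (outer except TypeError) → 'G' (after the try/except). Output: PVG

Answer: PVG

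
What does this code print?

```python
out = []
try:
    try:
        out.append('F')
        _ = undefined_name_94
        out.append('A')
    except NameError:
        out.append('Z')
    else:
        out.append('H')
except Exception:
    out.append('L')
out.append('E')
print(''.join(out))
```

Execution trace: 'F' (inner try body) → 'Z' (inner except NameError) → 'E' (after the try/except). Output: FZE

Answer: FZE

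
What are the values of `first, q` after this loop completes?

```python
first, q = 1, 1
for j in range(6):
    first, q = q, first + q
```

Fibonacci: after 6 iterations
`first, q` takes the values: (1, 1) → (1, 2) → (2, 3) → (3, 5) → (5, 8) → (8, 13) → (13, 21)

Answer: 13, 21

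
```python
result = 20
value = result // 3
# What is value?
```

Trace:
`result = 20` → result = 20
`value = result // 3` → value = 6
So value = 6

Answer: 6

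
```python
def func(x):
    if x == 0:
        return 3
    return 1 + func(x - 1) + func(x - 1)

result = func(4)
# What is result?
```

func(x) = 1 + 2·func(x-1), func(0)=3. Closed form: (3+1)·2^4 - 1 = 63.

Answer: 63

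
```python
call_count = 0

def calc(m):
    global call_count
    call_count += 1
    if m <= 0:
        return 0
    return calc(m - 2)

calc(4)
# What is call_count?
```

Linear recursion stepping by 2: 3 calls from m=4 down to ≤0.

Answer: 3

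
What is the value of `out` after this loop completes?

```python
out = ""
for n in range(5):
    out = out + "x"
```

Repeat 'x' 5 times
`out` takes the values: "" → "x" → "xx" → "xxx" → "xxxx" → "xxxxx"

Answer: "xxxxx"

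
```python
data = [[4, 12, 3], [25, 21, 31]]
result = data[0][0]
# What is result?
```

Trace:
`data = [[4, 12, 3], [25, 21, 31]]` → data = [[4, 12, 3], [25, 21, 31]]
`result = data[0][0]` → result = 4
So result = 4

Answer: 4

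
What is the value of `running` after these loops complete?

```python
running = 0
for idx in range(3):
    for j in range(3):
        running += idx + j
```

Sum of all idx+j for idx,j in 3x3
`running` takes the values: 0 → 1 → 3 → 4 → 6 → 9 → 11 → 14 → 18

Answer: 18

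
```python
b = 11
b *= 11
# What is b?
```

Trace:
`b = 11` → b = 11
`b *= 11` → b = 121
So b = 121

Answer: 121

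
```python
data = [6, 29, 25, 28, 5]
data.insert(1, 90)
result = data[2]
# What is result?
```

Trace:
`data = [6, 29, 25, 28, 5]` → data = [6, 29, 25, 28, 5]
`data.insert(1, 90)` → data = [6, 90, 29, 25, 28, 5]
`result = data[2]` → result = 29
So result = 29

Answer: 29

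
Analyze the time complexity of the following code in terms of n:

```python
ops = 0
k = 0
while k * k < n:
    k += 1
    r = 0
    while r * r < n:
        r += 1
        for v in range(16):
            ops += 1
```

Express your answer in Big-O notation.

Each loop level contributes: √n × √n × 1. Multiplying the contributions gives O(n).

Answer: O(n)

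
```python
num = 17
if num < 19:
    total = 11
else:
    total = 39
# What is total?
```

Trace:
`num = 17` → num = 17
`if num < 19: ...` → num < 19 is True → total = 11
So total = 11

Answer: 11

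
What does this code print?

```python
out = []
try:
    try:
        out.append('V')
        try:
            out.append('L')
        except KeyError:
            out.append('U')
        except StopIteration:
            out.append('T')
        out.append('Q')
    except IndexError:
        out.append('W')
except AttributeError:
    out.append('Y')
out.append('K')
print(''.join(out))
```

Execution trace: 'V' (try body) → 'L' (inner try body, no exception) → 'Q' (try body, no exception) → 'K' (after the try/except). Output: VLQK

Answer: VLQK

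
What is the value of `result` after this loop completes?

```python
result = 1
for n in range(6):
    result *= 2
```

2^6 = 64
`result` takes the values: 1 → 2 → 4 → 8 → 16 → 32 → 64

Answer: 64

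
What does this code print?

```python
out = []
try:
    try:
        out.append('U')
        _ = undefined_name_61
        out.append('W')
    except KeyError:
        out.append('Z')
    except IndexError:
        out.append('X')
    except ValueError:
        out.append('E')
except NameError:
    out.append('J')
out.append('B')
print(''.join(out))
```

Execution trace: 'U' (try body) → 'J' (outer except NameError) → 'B' (after the try/except). Output: UJB

Answer: UJB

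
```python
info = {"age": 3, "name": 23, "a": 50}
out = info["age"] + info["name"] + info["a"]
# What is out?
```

Trace:
`info = {"age": 3, "name": 23, "a": 50}` → info = {'age': 3, 'name': 23, 'a': 50}
`out = info["age"] + info["name"] + info["a"]` → out = 76
So out = 76

Answer: 76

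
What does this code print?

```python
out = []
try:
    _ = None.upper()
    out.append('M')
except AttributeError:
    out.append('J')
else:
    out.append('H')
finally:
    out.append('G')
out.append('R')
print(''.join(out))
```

Execution trace: 'J' (except AttributeError) → 'G' (finally) → 'R' (after the try/except). Output: JGR

Answer: JGR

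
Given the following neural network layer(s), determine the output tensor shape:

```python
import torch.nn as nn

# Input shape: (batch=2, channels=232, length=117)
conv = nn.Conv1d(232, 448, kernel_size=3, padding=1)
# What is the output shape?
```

Input: (2, 232, 117) -> Output: (2, 448, 117)

Answer: (2, 448, 117)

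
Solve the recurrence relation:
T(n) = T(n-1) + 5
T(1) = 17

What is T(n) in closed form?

Unrolling: T(n) = T(1) + 5·(n-1) = 17 + 5(n-1) = 5n + 12.

Answer: T(n) = 5n + 12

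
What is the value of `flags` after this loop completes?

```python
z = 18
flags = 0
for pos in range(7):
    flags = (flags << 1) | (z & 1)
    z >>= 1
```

Reverse lowest 7 bits of 18
`flags` takes the values: 0 → 1 → 2 → 4 → 9 → 18 → 36

Answer: 36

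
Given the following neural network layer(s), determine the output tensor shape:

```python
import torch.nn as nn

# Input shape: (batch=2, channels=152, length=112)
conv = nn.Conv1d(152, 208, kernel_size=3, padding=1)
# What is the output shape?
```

Input: (2, 152, 112) -> Output: (2, 208, 112)

Answer: (2, 208, 112)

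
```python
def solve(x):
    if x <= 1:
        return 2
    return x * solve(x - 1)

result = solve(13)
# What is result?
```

solve(13) = 13 * 12 * 11 * 10 * 9 * 8 * 7 * 6 * 5 * 4 * 3 * 2 * 2 = 12454041600

Answer: 12454041600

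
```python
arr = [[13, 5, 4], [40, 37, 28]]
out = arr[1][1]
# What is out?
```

Trace:
`arr = [[13, 5, 4], [40, 37, 28]]` → arr = [[13, 5, 4], [40, 37, 28]]
`out = arr[1][1]` → out = 37
So out = 37

Answer: 37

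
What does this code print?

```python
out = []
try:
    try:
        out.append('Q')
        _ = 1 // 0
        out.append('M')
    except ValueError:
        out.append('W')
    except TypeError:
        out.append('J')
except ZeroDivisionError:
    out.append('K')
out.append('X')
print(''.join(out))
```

Execution trace: 'Q' (try body) → 'K' (outer except ZeroDivisionError) → 'X' (after the try/except). Output: QKX

Answer: QKX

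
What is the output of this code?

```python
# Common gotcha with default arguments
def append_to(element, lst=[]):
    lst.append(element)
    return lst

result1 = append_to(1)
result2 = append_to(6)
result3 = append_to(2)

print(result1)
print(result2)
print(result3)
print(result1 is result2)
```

Key concept: mutable default argument gotcha.
Step by step:
`result1 = append_to(1)` → result1 = [1]
`result2 = append_to(6)` → result1 = [1, 6] (same object as result2); result2 = [1, 6] (same object as result1)
`result3 = append_to(2)` → result1 = [1, 6, 2] (same object as result2, result3); result2 = [1, 6, 2] (same object as result1, result3); result3 = [1, 6, 2] (same object as result1, result2)
`print(result1)` → prints [1, 6, 2]
`print(result2)` → prints [1, 6, 2]
`print(result3)` → prints [1, 6, 2]
`print(result1 is result2)` → prints True

Answer:
[1, 6, 2]
[1, 6, 2]
[1, 6, 2]
True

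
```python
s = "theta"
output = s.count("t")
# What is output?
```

Trace:
`s = "theta"` → s = 'theta'
`output = s.count("t")` → output = 2
So output = 2

Answer: 2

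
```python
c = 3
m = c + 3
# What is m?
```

Trace:
`c = 3` → c = 3
`m = c + 3` → m = 6
So m = 6

Answer: 6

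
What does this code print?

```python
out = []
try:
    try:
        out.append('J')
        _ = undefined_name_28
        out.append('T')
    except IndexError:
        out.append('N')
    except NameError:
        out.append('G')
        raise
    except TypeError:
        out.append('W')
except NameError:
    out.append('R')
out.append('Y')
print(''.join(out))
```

Execution trace: 'J' (try body) → 'G' (except NameError) → 'R' (outer except NameError) → 'Y' (after the try/except). Output: JGRY

Answer: JGRY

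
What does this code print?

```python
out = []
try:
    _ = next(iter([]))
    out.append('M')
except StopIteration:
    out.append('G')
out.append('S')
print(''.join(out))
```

Execution trace: 'G' (except StopIteration) → 'S' (after the try/except). Output: GS

Answer: GS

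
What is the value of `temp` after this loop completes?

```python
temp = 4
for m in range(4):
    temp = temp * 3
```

Multiply by 3, 4 times: 4 * 3^4 = 324
`temp` takes the values: 4 → 12 → 36 → 108 → 324

Answer: 324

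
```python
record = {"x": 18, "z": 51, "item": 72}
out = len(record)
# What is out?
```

Trace:
`record = {"x": 18, "z": 51, "item": 72}` → record = {'x': 18, 'z': 51, 'item': 72}
`out = len(record)` → out = 3
So out = 3

Answer: 3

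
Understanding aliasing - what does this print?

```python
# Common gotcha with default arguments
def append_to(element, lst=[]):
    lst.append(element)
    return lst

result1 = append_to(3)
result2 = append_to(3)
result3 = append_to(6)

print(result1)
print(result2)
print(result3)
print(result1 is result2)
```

Key concept: mutable default argument gotcha.
Step by step:
`result1 = append_to(3)` → result1 = [3]
`result2 = append_to(3)` → result1 = [3, 3] (same object as result2); result2 = [3, 3] (same object as result1)
`result3 = append_to(6)` → result1 = [3, 3, 6] (same object as result2, result3); result2 = [3, 3, 6] (same object as result1, result3); result3 = [3, 3, 6] (same object as result1, result2)
`print(result1)` → prints [3, 3, 6]
`print(result2)` → prints [3, 3, 6]
`print(result3)` → prints [3, 3, 6]
`print(result1 is result2)` → prints True

Answer:
[3, 3, 6]
[3, 3, 6]
[3, 3, 6]
True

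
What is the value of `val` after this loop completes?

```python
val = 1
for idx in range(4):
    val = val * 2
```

Multiply by 2, 4 times: 1 * 2^4 = 16
`val` takes the values: 1 → 2 → 4 → 8 → 16

Answer: 16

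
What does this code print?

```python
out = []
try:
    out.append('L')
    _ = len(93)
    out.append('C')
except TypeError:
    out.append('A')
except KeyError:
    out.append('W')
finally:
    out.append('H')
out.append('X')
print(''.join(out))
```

Execution trace: 'L' (try body) → 'A' (except TypeError) → 'H' (finally) → 'X' (after the try/except). Output: LAHX

Answer: LAHX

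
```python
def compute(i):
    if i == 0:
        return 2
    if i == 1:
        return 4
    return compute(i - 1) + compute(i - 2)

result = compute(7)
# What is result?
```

Build up from base cases: compute(0)=2, compute(1)=4, compute(2)=6, compute(3)=10, compute(4)=16, compute(5)=26, compute(6)=42, ..., compute(7)=68

Answer: 68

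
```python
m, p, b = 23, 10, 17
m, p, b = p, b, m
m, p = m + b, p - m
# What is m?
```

Trace:
`m, p, b = 23, 10, 17` → m = 23; p = 10; b = 17
`m, p, b = p, b, m` → m = 10; p = 17; b = 23
`m, p = m + b, p - m` → m = 33; p = 7
So m = 33

Answer: 33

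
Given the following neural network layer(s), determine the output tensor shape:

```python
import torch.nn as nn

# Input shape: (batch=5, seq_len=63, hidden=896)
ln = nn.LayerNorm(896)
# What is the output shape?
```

Input: (5, 63, 896) -> Output: (5, 63, 896)

Answer: (5, 63, 896)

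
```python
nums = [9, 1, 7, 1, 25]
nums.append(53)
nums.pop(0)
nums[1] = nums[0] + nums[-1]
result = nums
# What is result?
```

Trace:
`nums = [9, 1, 7, 1, 25]` → nums = [9, 1, 7, 1, 25]
`nums.append(53)` → nums = [9, 1, 7, 1, 25, 53]
`nums.pop(0)` → nums = [1, 7, 1, 25, 53]
`nums[1] = nums[0] + nums[-1]` → nums = [1, 54, 1, 25, 53]
`result = nums` → result = [1, 54, 1, 25, 53]
So result = [1, 54, 1, 25, 53]

Answer: [1, 54, 1, 25, 53]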